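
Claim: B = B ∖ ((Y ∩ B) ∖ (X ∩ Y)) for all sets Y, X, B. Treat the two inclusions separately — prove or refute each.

Only the reverse inclusion holds.

(⟹) This inclusion fails. Take Y = {1}, X = ∅, B = {1}; then 1 ∈ B but 1 ∉ B ∖ ((Y ∩ B) ∖ (X ∩ Y)).

(⟸) Let x ∈ B ∖ ((Y ∩ B) ∖ (X ∩ Y)). Then either x ∈ B and x ∉ Y, X; or x ∈ X ∩ B and x ∉ Y; or x ∈ Y ∩ X ∩ B. In each case x ∈ B, so B ∖ ((Y ∩ B) ∖ (X ∩ Y)) ⊆ B.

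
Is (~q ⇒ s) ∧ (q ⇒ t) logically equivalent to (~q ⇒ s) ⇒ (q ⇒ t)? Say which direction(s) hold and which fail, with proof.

(⟹) Assume the antecedent. If t is true, (~q ⇒ s) ⇒ (q ⇒ t) reduces to true regardless of the other variables. If t is false, the antecedent forces (s = T, t = F, q = F), and (~q ⇒ s) ⇒ (q ⇒ t) holds there. Either way (~q ⇒ s) ⇒ (q ⇒ t) holds.

(⟸) This fails. Under s = F, t = F, q = F, the left side is false but the right side is true.

(⇒) holds; (⇐) fails.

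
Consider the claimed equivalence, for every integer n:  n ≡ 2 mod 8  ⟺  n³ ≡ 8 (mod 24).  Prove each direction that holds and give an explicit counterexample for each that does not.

Forward direction. This fails: take n = 10. Then 10 ≡ 2 (mod 8), but 10³ = 1000 ≡ 16 (mod 24), not 8.

Converse. This fails: take n = 8. Then 8³ = 512 ≡ 8 (mod 24), yet 8 ≡ 0 (mod 8), not 2.

Neither implication holds.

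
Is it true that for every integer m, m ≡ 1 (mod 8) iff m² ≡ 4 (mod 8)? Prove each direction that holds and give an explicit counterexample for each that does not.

(⟹) This fails: take m = 1. Then 1 ≡ 1 (mod 8), but 1² = 1 ≡ 1 (mod 8), not 4.

(⟸) This fails: take m = 2. Then 2² = 4 ≡ 4 (mod 8), yet 2 ≡ 2 (mod 8), not 1.

(⇒) fails and (⇐) fails.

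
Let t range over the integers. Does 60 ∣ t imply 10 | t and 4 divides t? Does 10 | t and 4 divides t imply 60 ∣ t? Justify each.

Only the forward implication holds.

Forward direction. If 60 ∣ t, write t = 60q. Since 60 = 6·10, t = 10·(6q), so 10 ∣ t; and since 60 = 15·4, t = 4·(15q), so 4 ∣ t.

Converse. This fails: take t = 20. Both 10 ∣ 20 and 4 ∣ 20, yet 20 is not a multiple of 60 (since 20 = 0·60 + 20), so 60 ∤ 20.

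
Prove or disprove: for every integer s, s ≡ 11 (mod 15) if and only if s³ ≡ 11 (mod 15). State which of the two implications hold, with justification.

Both implications hold.

(⇒) Suppose s ≡ 11 (mod 15). Write s = 15j + 11. Then (15j + 11)³ = 3375j³ + 7425j² + 5445j + 1331 = 15(225j³ + 495j² + 363j + 88) + 11, so s³ ≡ 11 (mod 15).

(⇐) Conversely, suppose s³ ≡ 11 (mod 15). The only residue r in {0, …, 14} with r³ ≡ 11 (mod 15) is r = 11, so s ≡ 11 (mod 15).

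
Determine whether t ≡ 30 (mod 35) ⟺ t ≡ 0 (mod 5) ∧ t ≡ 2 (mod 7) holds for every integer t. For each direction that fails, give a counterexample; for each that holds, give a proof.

Both directions hold.

(⇒) Suppose t ≡ 30 (mod 35); write t = 35j + 30. Since 5 ∣ 35, reducing mod 5 gives t ≡ 30 ≡ 0 (mod 5); since 7 ∣ 35, reducing mod 7 gives t ≡ 30 ≡ 2 (mod 7).

(⇐) Conversely, if t ≡ 0 (mod 5) and t ≡ 2 (mod 7), then by the Chinese remainder theorem t ≡ 30 (mod 35). This is exactly t ≡ 30 (mod 35).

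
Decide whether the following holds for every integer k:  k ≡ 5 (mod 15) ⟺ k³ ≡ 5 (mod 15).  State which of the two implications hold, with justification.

Both implications hold.

Forward direction. Suppose k ≡ 5 (mod 15). Write k = 15j + 5. Then (15j + 5)³ = 3375j³ + 3375j² + 1125j + 125 = 15(225j³ + 225j² + 75j + 8) + 5, so k³ ≡ 5 (mod 15).

Converse. Suppose k³ ≡ 5 (mod 15). The only residue r in {0, …, 14} with r³ ≡ 5 (mod 15) is r = 5, so k ≡ 5 (mod 15).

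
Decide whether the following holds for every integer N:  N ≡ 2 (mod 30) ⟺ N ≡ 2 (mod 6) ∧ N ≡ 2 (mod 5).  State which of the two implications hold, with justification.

(⟹) Suppose N ≡ 2 (mod 30); write N = 30j + 2. Since 6 ∣ 30, reducing mod 6 gives N ≡ 2 (mod 6); since 5 ∣ 30, reducing mod 5 gives N ≡ 2 (mod 5).

(⟸) Conversely, if N ≡ 2 (mod 6) and N ≡ 2 (mod 5), then by the Chinese remainder theorem N ≡ 2 (mod 30). This is exactly N ≡ 2 (mod 30).

Both directions hold.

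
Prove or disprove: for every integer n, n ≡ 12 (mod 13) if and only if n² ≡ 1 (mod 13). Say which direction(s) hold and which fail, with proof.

Only the forward implication holds.

Forward direction. Suppose n ≡ 12 (mod 13). Write n = 13j + 12. Then (13j + 12)² = 169j² + 312j + 144 = 13(13j² + 24j + 11) + 1, so n² ≡ 1 (mod 13).

Converse. This fails: take n = 1. Then 1² = 1 ≡ 1 (mod 13), yet 1 ≡ 1 (mod 13), not 12.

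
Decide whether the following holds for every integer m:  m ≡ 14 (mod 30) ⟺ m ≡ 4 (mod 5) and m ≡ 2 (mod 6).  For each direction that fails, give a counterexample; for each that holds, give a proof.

[⇒] Suppose m ≡ 14 (mod 30); write m = 30j + 14. Since 5 ∣ 30, reducing mod 5 gives m ≡ 14 ≡ 4 (mod 5); since 6 ∣ 30, reducing mod 6 gives m ≡ 14 ≡ 2 (mod 6).

[⇐] Conversely, if m ≡ 4 (mod 5) and m ≡ 2 (mod 6), then by the Chinese remainder theorem m ≡ 14 (mod 30). This is exactly m ≡ 14 (mod 30).

Equivalent; both directions hold.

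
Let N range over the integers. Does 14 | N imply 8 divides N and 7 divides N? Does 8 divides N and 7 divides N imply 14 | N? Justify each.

Only the converse holds.

(⟹) This fails: take N = 14. Certainly 14 ∣ 14, but 8 ∤ 14.

(⟸) Suppose 8 ∣ N and 7 ∣ N. Any common multiple of 8 and 7 is a multiple of their lcm; here gcd(8, 7) = 1, so lcm(8, 7) = 8·7 = 56, so 56 ∣ N. Since 14 ∣ 56, it follows that 14 ∣ N.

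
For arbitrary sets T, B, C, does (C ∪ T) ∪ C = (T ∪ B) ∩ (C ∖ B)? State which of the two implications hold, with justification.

(⊆) This inclusion fails. Take T = {1}, B = ∅, C = ∅; then 1 ∈ (C ∪ T) ∪ C but 1 ∉ (T ∪ B) ∩ (C ∖ B).

(⊇) Let x ∈ (T ∪ B) ∩ (C ∖ B). Then x ∈ T ∩ C and x ∉ B, from which x ∈ (C ∪ T) ∪ C.

(⊆) fails; (⊇) holds.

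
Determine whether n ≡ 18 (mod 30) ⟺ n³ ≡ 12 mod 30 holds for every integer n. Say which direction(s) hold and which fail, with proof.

Both directions hold.

Forward direction. Suppose n ≡ 18 (mod 30). Write n = 30j + 18. Then (30j + 18)³ = 27000j³ + 48600j² + 29160j + 5832 = 30(900j³ + 1620j² + 972j + 194) + 12, so n³ ≡ 12 (mod 30).

Converse. Suppose n³ ≡ 12 (mod 30). The only residue r in {0, …, 29} with r³ ≡ 12 (mod 30) is r = 18, so n ≡ 18 (mod 30).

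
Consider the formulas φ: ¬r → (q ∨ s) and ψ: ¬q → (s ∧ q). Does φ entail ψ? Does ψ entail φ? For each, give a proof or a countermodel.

Only the converse holds.

[⇐] Assume the antecedent. If s is true, ¬r → (q ∨ s) reduces to true regardless of the other variables. If s is false, the antecedent forces (s = F, r = F, q = T) or (s = F, r = T, q = T), and ¬r → (q ∨ s) holds there. Either way ¬r → (q ∨ s) holds.

[⇒] This fails. Under s = T, r = F, q = F, the left side is true but the right side is false.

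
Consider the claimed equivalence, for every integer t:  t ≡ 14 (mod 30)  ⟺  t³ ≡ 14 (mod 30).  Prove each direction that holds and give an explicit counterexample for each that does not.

(⟹) Suppose t ≡ 14 (mod 30). Write t = 30j + 14. Then (30j + 14)³ = 27000j³ + 37800j² + 17640j + 2744 = 30(900j³ + 1260j² + 588j + 91) + 14, so t³ ≡ 14 (mod 30).

(⟸) Conversely, suppose t³ ≡ 14 (mod 30). The only residue r in {0, …, 29} with r³ ≡ 14 (mod 30) is r = 14, so t ≡ 14 (mod 30).

Both implications hold.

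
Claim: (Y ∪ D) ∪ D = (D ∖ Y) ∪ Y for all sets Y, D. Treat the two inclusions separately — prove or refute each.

(⊆) Let x ∈ (Y ∪ D) ∪ D. Then either x ∈ Y and x ∉ D; or x ∈ D and x ∉ Y; or x ∈ Y ∩ D. In each case x ∈ (D ∖ Y) ∪ Y, so (Y ∪ D) ∪ D ⊆ (D ∖ Y) ∪ Y.

(⊇) Let x ∈ (D ∖ Y) ∪ Y. Then either x ∈ Y and x ∉ D; or x ∈ D and x ∉ Y; or x ∈ Y ∩ D. In each case x ∈ (Y ∪ D) ∪ D, so (D ∖ Y) ∪ Y ⊆ (Y ∪ D) ∪ D.

Both inclusions hold.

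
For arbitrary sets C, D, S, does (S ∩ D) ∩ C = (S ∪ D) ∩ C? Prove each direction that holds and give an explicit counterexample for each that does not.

Only the forward inclusion holds.

Reverse inclusion. This inclusion fails. Take C = {1}, D = {1}, S = ∅; then 1 ∈ (S ∪ D) ∩ C but 1 ∉ (S ∩ D) ∩ C.

Forward inclusion. Let x ∈ (S ∩ D) ∩ C. Then x ∈ C ∩ D ∩ S, from which x ∈ (S ∪ D) ∩ C.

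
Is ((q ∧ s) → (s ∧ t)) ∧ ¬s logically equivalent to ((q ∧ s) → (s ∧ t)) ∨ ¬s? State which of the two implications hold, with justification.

Only the forward direction holds.

Forward direction. Assume the antecedent. If t is true, ((q ∧ s) → (s ∧ t)) ∨ ¬s reduces to true regardless of the other variables. If t is false, the antecedent forces (t = F, s = F, q = F) or (t = F, s = F, q = T), and ((q ∧ s) → (s ∧ t)) ∨ ¬s holds there. Either way ((q ∧ s) → (s ∧ t)) ∨ ¬s holds.

Converse. This fails. Under t = F, s = T, q = F, the left side is false but the right side is true.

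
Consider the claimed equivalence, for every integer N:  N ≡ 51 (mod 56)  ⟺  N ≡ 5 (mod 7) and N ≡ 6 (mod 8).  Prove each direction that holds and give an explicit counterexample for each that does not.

[⇒] This fails: N = 51 gives 51 ≡ 51 (mod 56) but 51 ≡ 2 (mod 7), so the conjunction on the right does not hold.

[⇐] This fails: N = 54 satisfies both congruences on the right (54 ≡ 5 mod 7 and 54 ≡ 6 mod 8) yet 54 ≡ 54 (mod 56), not 51.

Both directions fail.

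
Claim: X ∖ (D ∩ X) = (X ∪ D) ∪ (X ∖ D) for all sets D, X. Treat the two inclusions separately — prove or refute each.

(⟹) Let x ∈ X ∖ (D ∩ X). Then x ∈ X and x ∉ D, from which x ∈ (X ∪ D) ∪ (X ∖ D).

(⟸) This inclusion fails. Take D = {1}, X = ∅; then 1 ∈ (X ∪ D) ∪ (X ∖ D) but 1 ∉ X ∖ (D ∩ X).

(⊆) holds; (⊇) fails.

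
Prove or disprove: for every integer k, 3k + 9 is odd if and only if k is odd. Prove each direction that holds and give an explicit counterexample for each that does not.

Both directions fail.

(⇒) This fails: k = 0 gives 3k + 9 = 9, which is odd, but 0 is even, not odd.

(⇐) This also fails: k = 1 is odd, but 3k + 9 = 12 is even, not odd.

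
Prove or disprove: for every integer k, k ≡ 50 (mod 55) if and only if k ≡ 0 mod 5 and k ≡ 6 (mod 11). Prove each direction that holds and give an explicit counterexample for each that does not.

(→) Suppose k ≡ 50 (mod 55); write k = 55j + 50. Since 5 ∣ 55, reducing mod 5 gives k ≡ 50 ≡ 0 (mod 5); since 11 ∣ 55, reducing mod 11 gives k ≡ 50 ≡ 6 (mod 11).

(←) Conversely, if k ≡ 0 (mod 5) and k ≡ 6 (mod 11), then by the Chinese remainder theorem k ≡ 50 (mod 55). This is exactly k ≡ 50 (mod 55).

Both implications hold.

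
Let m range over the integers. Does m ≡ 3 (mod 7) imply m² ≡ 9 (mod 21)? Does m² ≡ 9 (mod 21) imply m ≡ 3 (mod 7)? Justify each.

Neither implication holds.

Forward direction. This fails: take m = 10. Then 10 ≡ 3 (mod 7), but 10² = 100 ≡ 16 (mod 21), not 9.

Converse. This fails: take m = 18. Then 18² = 324 ≡ 9 (mod 21), yet 18 ≡ 4 (mod 7), not 3.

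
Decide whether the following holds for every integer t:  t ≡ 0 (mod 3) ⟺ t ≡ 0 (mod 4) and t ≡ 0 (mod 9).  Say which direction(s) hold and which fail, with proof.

(⇒) This fails: t = 33 gives 33 ≡ 0 (mod 3) but 33 ≡ 1 (mod 4), so the conjunction on the right does not hold.

(⇐) Conversely, if t ≡ 0 (mod 4) and t ≡ 0 (mod 9), then by the Chinese remainder theorem t ≡ 0 (mod 36). Since 0 ≡ 0 (mod 3) and 3 ∣ 36, we get t ≡ 0 (mod 3).

Only the converse holds.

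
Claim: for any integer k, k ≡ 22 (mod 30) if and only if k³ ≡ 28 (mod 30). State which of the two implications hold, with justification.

The biconditional holds.

(→) Suppose k ≡ 22 (mod 30). Write k = 30j + 22. Then (30j + 22)³ = 27000j³ + 59400j² + 43560j + 10648 = 30(900j³ + 1980j² + 1452j + 354) + 28, so k³ ≡ 28 (mod 30).

(←) Conversely, suppose k³ ≡ 28 (mod 30). The only residue r in {0, …, 29} with r³ ≡ 28 (mod 30) is r = 22, so k ≡ 22 (mod 30).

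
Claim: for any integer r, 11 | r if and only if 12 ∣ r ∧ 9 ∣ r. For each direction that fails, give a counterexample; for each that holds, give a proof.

Both directions fail.

(⟹) This fails: take r = 11. Certainly 11 ∣ 11, but 12 ∤ 11.

(⟸) This fails: take r = 36. Both 12 ∣ 36 and 9 ∣ 36, yet 36 is not a multiple of 11 (since 36 = 3·11 + 3), so 11 ∤ 36.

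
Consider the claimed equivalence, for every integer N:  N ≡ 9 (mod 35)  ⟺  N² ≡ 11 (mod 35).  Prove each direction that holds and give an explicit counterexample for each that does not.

[⇒] Suppose N ≡ 9 (mod 35). Write N = 35j + 9. Then (35j + 9)² = 1225j² + 630j + 81 = 35(35j² + 18j + 2) + 11, so N² ≡ 11 (mod 35).

[⇐] This fails: take N = 16. Then 16² = 256 ≡ 11 (mod 35), yet 16 ≡ 16 (mod 35), not 9.

The forward direction holds; the converse fails.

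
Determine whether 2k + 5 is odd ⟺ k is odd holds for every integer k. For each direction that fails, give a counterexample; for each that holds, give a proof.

Not equivalent: only (⇐) holds.

Forward direction. This fails: take k = 0. Then 2k + 5 = 5, which is odd, yet k = 0 is even, not odd.

Converse. Suppose k is odd. Since 2 is even, 2k is even for every k, so 2k + 5 has the same parity as 5, which is odd. Hence 2k + 5 is odd.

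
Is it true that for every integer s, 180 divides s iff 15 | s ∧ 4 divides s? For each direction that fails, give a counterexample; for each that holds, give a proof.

Not equivalent: only (⇒) holds.

(⇐) This fails: take s = 60. Both 15 ∣ 60 and 4 ∣ 60, yet 60 is not a multiple of 180 (since 60 = 0·180 + 60), so 180 ∤ 60.

(⇒) If 180 ∣ s, write s = 180q. Since 180 = 12·15, s = 15·(12q), so 15 ∣ s; and since 180 = 45·4, s = 4·(45q), so 4 ∣ s.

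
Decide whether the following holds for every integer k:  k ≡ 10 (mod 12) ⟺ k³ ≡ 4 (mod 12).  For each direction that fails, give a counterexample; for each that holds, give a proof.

Not equivalent: only (⇒) holds.

[⇒] Suppose k ≡ 10 (mod 12). Write k = 12j + 10. Then (12j + 10)³ = 1728j³ + 4320j² + 3600j + 1000 = 12(144j³ + 360j² + 300j + 83) + 4, so k³ ≡ 4 (mod 12).

[⇐] This fails: take k = 4. Then 4³ = 64 ≡ 4 (mod 12), yet 4 ≡ 4 (mod 12), not 10.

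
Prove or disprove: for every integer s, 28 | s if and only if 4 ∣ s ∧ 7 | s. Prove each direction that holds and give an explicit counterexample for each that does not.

(→) If 28 ∣ s, write s = 28q. Since 28 = 7·4, s = 4·(7q), so 4 ∣ s; and since 28 = 4·7, s = 7·(4q), so 7 ∣ s.

(←) Suppose 4 ∣ s and 7 ∣ s. Any common multiple of 4 and 7 is a multiple of their lcm; here gcd(4, 7) = 1, so lcm(4, 7) = 4·7 = 28, so 28 ∣ s.

Equivalent; both directions hold.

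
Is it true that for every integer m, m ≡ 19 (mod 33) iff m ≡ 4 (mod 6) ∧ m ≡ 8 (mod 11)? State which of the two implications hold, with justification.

(→) This fails: m = 19 gives 19 ≡ 19 (mod 33) but 19 ≡ 1 (mod 6), so the conjunction on the right does not hold.

(←) Conversely, if m ≡ 4 (mod 6) and m ≡ 8 (mod 11), then by the Chinese remainder theorem m ≡ 52 (mod 66). Since 52 ≡ 19 (mod 33) and 33 ∣ 66, we get m ≡ 19 (mod 33).

Only the converse holds.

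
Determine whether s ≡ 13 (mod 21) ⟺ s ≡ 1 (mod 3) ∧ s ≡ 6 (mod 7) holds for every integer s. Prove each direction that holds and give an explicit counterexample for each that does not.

Both implications hold.

(⟹) Suppose s ≡ 13 (mod 21); write s = 21j + 13. Since 3 ∣ 21, reducing mod 3 gives s ≡ 13 ≡ 1 (mod 3); since 7 ∣ 21, reducing mod 7 gives s ≡ 13 ≡ 6 (mod 7).

(⟸) Conversely, if s ≡ 1 (mod 3) and s ≡ 6 (mod 7), then by the Chinese remainder theorem s ≡ 13 (mod 21). This is exactly s ≡ 13 (mod 21).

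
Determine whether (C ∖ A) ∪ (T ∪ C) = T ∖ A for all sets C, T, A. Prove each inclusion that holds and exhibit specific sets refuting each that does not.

The sets are not equal: only the reverse inclusion holds.

Forward inclusion. This inclusion fails. Take C = {1}, T = ∅, A = ∅; then 1 ∈ (C ∖ A) ∪ (T ∪ C) but 1 ∉ T ∖ A.

Reverse inclusion. Let x ∈ T ∖ A. Then either x ∈ T and x ∉ C, A; or x ∈ C ∩ T and x ∉ A. In each case x ∈ (C ∖ A) ∪ (T ∪ C), so T ∖ A ⊆ (C ∖ A) ∪ (T ∪ C).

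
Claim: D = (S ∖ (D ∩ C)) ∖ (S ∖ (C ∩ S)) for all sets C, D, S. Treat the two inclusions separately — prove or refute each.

(⊆) fails and (⊇) fails.

(⟹) This inclusion fails. Take C = ∅, D = {1}, S = ∅; then 1 ∈ D but 1 ∉ (S ∖ (D ∩ C)) ∖ (S ∖ (C ∩ S)).

(⟸) This inclusion fails. Take C = {1}, D = ∅, S = {1}; then 1 ∈ (S ∖ (D ∩ C)) ∖ (S ∖ (C ∩ S)) but 1 ∉ D.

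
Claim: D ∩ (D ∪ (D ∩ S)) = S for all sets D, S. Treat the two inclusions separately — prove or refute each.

(⊆) fails and (⊇) fails.

(⟹) This inclusion fails. Take D = {1}, S = ∅; then 1 ∈ D ∩ (D ∪ (D ∩ S)) but 1 ∉ S.

(⟸) This inclusion fails. Take D = ∅, S = {1}; then 1 ∈ S but 1 ∉ D ∩ (D ∪ (D ∩ S)).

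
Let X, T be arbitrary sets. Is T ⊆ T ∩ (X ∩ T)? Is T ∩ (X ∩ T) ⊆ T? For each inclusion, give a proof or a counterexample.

(⊆) fails; (⊇) holds.

(⟹) This inclusion fails. Take X = ∅, T = {1}; then 1 ∈ T but 1 ∉ T ∩ (X ∩ T).

(⟸) Let x ∈ T ∩ (X ∩ T). Then x ∈ X ∩ T, from which x ∈ T.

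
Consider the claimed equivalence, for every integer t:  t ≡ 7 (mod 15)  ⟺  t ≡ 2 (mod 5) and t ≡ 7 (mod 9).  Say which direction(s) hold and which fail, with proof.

Only the converse holds.

(→) This fails: t = 37 gives 37 ≡ 7 (mod 15) but 37 ≡ 1 (mod 9), so the conjunction on the right does not hold.

(←) Conversely, if t ≡ 2 (mod 5) and t ≡ 7 (mod 9), then by the Chinese remainder theorem t ≡ 7 (mod 45). Since 7 ≡ 7 (mod 15) and 15 ∣ 45, we get t ≡ 7 (mod 15).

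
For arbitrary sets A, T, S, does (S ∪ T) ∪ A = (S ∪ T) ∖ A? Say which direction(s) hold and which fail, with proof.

Only the reverse inclusion holds.

(⟹) This inclusion fails. Take A = {1}, T = ∅, S = ∅; then 1 ∈ (S ∪ T) ∪ A but 1 ∉ (S ∪ T) ∖ A.

(⟸) Let x ∈ (S ∪ T) ∖ A. Then either x ∈ T and x ∉ A, S; or x ∈ S and x ∉ A, T; or x ∈ T ∩ S and x ∉ A. In each case x ∈ (S ∪ T) ∪ A, so (S ∪ T) ∖ A ⊆ (S ∪ T) ∪ A.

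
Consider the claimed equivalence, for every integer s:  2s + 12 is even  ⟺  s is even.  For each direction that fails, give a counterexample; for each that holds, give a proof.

[⇒] This fails: take s = 3. Then 2s + 12 = 18, which is even, yet s = 3 is odd, not even.

[⇐] Suppose s is even. Since 2 is even, 2s is even for every s, so 2s + 12 has the same parity as 12, which is even. Hence 2s + 12 is even.

(⇒) fails; (⇐) holds.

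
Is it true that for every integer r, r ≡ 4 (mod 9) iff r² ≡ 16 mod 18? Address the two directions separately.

(⇒) fails and (⇐) fails.

Forward direction. This fails: take r = 13. Then 13 ≡ 4 (mod 9), but 13² = 169 ≡ 7 (mod 18), not 16.

Converse. This fails: take r = 14. Then 14² = 196 ≡ 16 (mod 18), yet 14 ≡ 5 (mod 9), not 4.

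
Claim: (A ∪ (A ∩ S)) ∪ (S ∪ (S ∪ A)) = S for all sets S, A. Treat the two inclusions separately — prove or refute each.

Forward inclusion. This inclusion fails. Take S = ∅, A = {1}; then 1 ∈ (A ∪ (A ∩ S)) ∪ (S ∪ (S ∪ A)) but 1 ∉ S.

Reverse inclusion. Let x ∈ S. Then either x ∈ S and x ∉ A; or x ∈ S ∩ A. In each case x ∈ (A ∪ (A ∩ S)) ∪ (S ∪ (S ∪ A)), so S ⊆ (A ∪ (A ∩ S)) ∪ (S ∪ (S ∪ A)).

(⊆) fails; (⊇) holds.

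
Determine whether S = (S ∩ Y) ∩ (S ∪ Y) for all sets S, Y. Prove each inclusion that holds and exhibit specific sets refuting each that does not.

(⊆) This inclusion fails. Take S = {1}, Y = ∅; then 1 ∈ S but 1 ∉ (S ∩ Y) ∩ (S ∪ Y).

(⊇) Let x ∈ (S ∩ Y) ∩ (S ∪ Y). Then x ∈ S ∩ Y, from which x ∈ S.

(⊆) fails; (⊇) holds.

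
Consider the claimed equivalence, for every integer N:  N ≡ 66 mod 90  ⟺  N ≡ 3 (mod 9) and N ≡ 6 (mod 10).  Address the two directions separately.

Both implications hold.

[⇐] If N ≡ 3 (mod 9) and N ≡ 6 (mod 10), then by the Chinese remainder theorem N ≡ 66 (mod 90). This is exactly N ≡ 66 (mod 90).

[⇒] Suppose N ≡ 66 (mod 90); write N = 90j + 66. Since 9 ∣ 90, reducing mod 9 gives N ≡ 66 ≡ 3 (mod 9); since 10 ∣ 90, reducing mod 10 gives N ≡ 66 ≡ 6 (mod 10).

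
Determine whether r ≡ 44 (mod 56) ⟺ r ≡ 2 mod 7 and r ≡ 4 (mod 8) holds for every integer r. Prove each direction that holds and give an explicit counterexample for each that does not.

The biconditional holds.

(→) Suppose r ≡ 44 (mod 56); write r = 56j + 44. Since 7 ∣ 56, reducing mod 7 gives r ≡ 44 ≡ 2 (mod 7); since 8 ∣ 56, reducing mod 8 gives r ≡ 44 ≡ 4 (mod 8).

(←) Conversely, if r ≡ 2 (mod 7) and r ≡ 4 (mod 8), then by the Chinese remainder theorem r ≡ 44 (mod 56). This is exactly r ≡ 44 (mod 56).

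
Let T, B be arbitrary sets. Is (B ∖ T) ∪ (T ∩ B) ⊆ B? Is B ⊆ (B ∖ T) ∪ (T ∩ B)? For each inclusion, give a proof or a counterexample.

(⊆) Let x ∈ (B ∖ T) ∪ (T ∩ B). Then either x ∈ B and x ∉ T; or x ∈ T ∩ B. In each case x ∈ B, so (B ∖ T) ∪ (T ∩ B) ⊆ B.

(⊇) Let x ∈ B. Then either x ∈ B and x ∉ T; or x ∈ T ∩ B. In each case x ∈ (B ∖ T) ∪ (T ∩ B), so B ⊆ (B ∖ T) ∪ (T ∩ B).

The two sets are equal.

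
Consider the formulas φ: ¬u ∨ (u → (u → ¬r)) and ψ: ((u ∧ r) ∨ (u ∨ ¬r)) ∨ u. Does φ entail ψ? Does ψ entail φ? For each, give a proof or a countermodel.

(⇒) fails and (⇐) fails.

Forward direction. This fails. Under r = T, u = F, the left side is true but the right side is false.

Converse. This fails. Under r = T, u = T, the left side is false but the right side is true.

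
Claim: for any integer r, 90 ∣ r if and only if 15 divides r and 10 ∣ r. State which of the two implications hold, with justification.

The forward direction holds; the converse fails.

Forward direction. If 90 ∣ r, write r = 90q. Since 90 = 6·15, r = 15·(6q), so 15 ∣ r; and since 90 = 9·10, r = 10·(9q), so 10 ∣ r.

Converse. This fails: take r = 30. Both 15 ∣ 30 and 10 ∣ 30, yet 30 is not a multiple of 90 (since 30 = 0·90 + 30), so 90 ∤ 30.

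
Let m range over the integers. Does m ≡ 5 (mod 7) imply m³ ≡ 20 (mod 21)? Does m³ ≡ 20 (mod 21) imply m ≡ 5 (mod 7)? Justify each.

Forward direction. This fails: take m = 12. Then 12 ≡ 5 (mod 7), but 12³ = 1728 ≡ 6 (mod 21), not 20.

Converse. This fails: take m = 17. Then 17³ = 4913 ≡ 20 (mod 21), yet 17 ≡ 3 (mod 7), not 5.

(⇒) fails and (⇐) fails.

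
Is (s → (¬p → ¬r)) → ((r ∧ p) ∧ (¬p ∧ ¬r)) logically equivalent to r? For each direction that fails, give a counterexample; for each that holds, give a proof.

(⇒) Assume the antecedent. If p is true, the antecedent cannot hold. If p is false, the antecedent forces (p = F, r = T, s = T), and r holds there. Either way r holds.

(⇐) This fails. Under p = F, r = T, s = F, the left side is false but the right side is true.

The forward direction holds; the converse fails.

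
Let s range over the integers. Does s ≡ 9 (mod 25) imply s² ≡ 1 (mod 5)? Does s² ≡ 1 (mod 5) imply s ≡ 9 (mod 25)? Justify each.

(⇐) This fails: take s = 1. Then 1² = 1 ≡ 1 (mod 5), yet 1 ≡ 1 (mod 25), not 9.

(⇒) Suppose s ≡ 9 (mod 25). Then s² ≡ 9² = 81 (mod 25), and since 5 ∣ 25, also s² ≡ 1 (mod 5).

(⇒) holds; (⇐) fails.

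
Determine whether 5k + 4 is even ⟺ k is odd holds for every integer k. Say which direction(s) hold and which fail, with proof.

(⇒) This fails: k = 6 gives 5k + 4 = 34, which is even, but 6 is even, not odd.

(⇐) This also fails: k = 7 is odd, but 5k + 4 = 39 is odd, not even.

(⇒) fails and (⇐) fails.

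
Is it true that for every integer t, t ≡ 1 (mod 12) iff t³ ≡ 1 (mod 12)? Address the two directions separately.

Both implications hold.

[⇐] Suppose t³ ≡ 1 (mod 12). The only residue r in {0, …, 11} with r³ ≡ 1 (mod 12) is r = 1, so t ≡ 1 (mod 12).

[⇒] Suppose t ≡ 1 (mod 12). Write t = 12j + 1. Then (12j + 1)³ = 1728j³ + 432j² + 36j + 1 = 12(144j³ + 36j² + 3j) + 1, so t³ ≡ 1 (mod 12).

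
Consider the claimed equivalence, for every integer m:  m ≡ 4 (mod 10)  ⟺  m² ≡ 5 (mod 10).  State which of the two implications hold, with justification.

Neither implication holds.

Forward direction. This fails: take m = 4. Then 4 ≡ 4 (mod 10), but 4² = 16 ≡ 6 (mod 10), not 5.

Converse. This fails: take m = 5. Then 5² = 25 ≡ 5 (mod 10), yet 5 ≡ 5 (mod 10), not 4.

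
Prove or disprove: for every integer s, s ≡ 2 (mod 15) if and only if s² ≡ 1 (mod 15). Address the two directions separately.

(⇒) This fails: take s = 2. Then 2 ≡ 2 (mod 15), but 2² = 4 ≡ 4 (mod 15), not 1.

(⇐) This fails: take s = 1. Then 1² = 1 ≡ 1 (mod 15), yet 1 ≡ 1 (mod 15), not 2.

Neither direction holds.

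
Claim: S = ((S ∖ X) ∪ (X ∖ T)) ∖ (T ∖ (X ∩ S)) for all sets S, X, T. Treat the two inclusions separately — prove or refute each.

Neither inclusion holds.

Forward inclusion. This inclusion fails. Take S = {1}, X = ∅, T = {1}; then 1 ∈ S but 1 ∉ ((S ∖ X) ∪ (X ∖ T)) ∖ (T ∖ (X ∩ S)).

Reverse inclusion. This inclusion fails. Take S = ∅, X = {1}, T = ∅; then 1 ∈ ((S ∖ X) ∪ (X ∖ T)) ∖ (T ∖ (X ∩ S)) but 1 ∉ S.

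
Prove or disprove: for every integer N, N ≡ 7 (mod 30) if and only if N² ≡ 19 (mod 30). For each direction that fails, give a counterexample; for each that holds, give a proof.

(⟹) Suppose N ≡ 7 (mod 30). Write N = 30j + 7. Then (30j + 7)² = 900j² + 420j + 49 = 30(30j² + 14j + 1) + 19, so N² ≡ 19 (mod 30).

(⟸) This fails: take N = 13. Then 13² = 169 ≡ 19 (mod 30), yet 13 ≡ 13 (mod 30), not 7.

Only the forward implication holds.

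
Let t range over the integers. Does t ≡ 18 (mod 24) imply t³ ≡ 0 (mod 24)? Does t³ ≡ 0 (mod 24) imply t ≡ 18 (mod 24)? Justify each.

(⇒) holds; (⇐) fails.

(⇒) Suppose t ≡ 18 (mod 24). Write t = 24j + 18. Then (24j + 18)³ = 13824j³ + 31104j² + 23328j + 5832 = 24(576j³ + 1296j² + 972j + 243) + 0, so t³ ≡ 0 (mod 24).

(⇐) This fails: take t = 0. Then 0³ = 0 ≡ 0 (mod 24), yet 0 ≡ 0 (mod 24), not 18.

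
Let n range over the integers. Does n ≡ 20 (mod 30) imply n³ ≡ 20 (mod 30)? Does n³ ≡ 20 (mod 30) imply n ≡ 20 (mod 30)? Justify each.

(⇒) Suppose n ≡ 20 (mod 30). Write n = 30j + 20. Then (30j + 20)³ = 27000j³ + 54000j² + 36000j + 8000 = 30(900j³ + 1800j² + 1200j + 266) + 20, so n³ ≡ 20 (mod 30).

(⇐) Conversely, suppose n³ ≡ 20 (mod 30). The only residue r in {0, …, 29} with r³ ≡ 20 (mod 30) is r = 20, so n ≡ 20 (mod 30).

Equivalent; both directions hold.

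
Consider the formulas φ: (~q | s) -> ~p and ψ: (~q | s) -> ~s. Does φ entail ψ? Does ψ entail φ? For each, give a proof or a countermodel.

(→) This fails. Under q = F, s = T, p = F, the left side is true but the right side is false.

(←) This fails. Under q = F, s = F, p = T, the left side is false but the right side is true.

Neither implication holds.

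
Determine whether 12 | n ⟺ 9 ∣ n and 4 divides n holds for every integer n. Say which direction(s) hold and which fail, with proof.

Only the reverse direction holds.

(→) This fails: take n = 12. Certainly 12 ∣ 12, but 9 ∤ 12.

(←) Suppose 9 ∣ n and 4 ∣ n. Any common multiple of 9 and 4 is a multiple of their lcm; here gcd(9, 4) = 1, so lcm(9, 4) = 9·4 = 36, so 36 ∣ n. Since 12 ∣ 36, it follows that 12 ∣ n.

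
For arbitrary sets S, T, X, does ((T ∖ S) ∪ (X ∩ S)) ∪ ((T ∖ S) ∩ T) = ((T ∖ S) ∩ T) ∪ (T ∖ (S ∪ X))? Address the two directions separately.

Only the reverse inclusion holds.

Forward inclusion. This inclusion fails. Take S = {1}, T = ∅, X = {1}; then 1 ∈ ((T ∖ S) ∪ (X ∩ S)) ∪ ((T ∖ S) ∩ T) but 1 ∉ ((T ∖ S) ∩ T) ∪ (T ∖ (S ∪ X)).

Reverse inclusion. Let x ∈ ((T ∖ S) ∩ T) ∪ (T ∖ (S ∪ X)). Then either x ∈ T and x ∉ S, X; or x ∈ T ∩ X and x ∉ S. In each case x ∈ ((T ∖ S) ∪ (X ∩ S)) ∪ ((T ∖ S) ∩ T), so ((T ∖ S) ∩ T) ∪ (T ∖ (S ∪ X)) ⊆ ((T ∖ S) ∪ (X ∩ S)) ∪ ((T ∖ S) ∩ T).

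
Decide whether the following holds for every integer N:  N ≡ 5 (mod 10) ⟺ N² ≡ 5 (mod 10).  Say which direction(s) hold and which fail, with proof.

(⇒) Suppose N ≡ 5 (mod 10). Write N = 10j + 5. Then (10j + 5)² = 100j² + 100j + 25 = 10(10j² + 10j + 2) + 5, so N² ≡ 5 (mod 10).

(⇐) Conversely, suppose N² ≡ 5 (mod 10). The only residue r in {0, …, 9} with r² ≡ 5 (mod 10) is r = 5, so N ≡ 5 (mod 10).

Equivalent; both directions hold.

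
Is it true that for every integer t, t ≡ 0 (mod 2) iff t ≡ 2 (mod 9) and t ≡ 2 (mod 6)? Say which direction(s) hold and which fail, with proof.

[⇒] This fails: t = 0 gives 0 ≡ 0 (mod 2) but 0 ≡ 0 (mod 9), so the conjunction on the right does not hold.

[⇐] Conversely, if t ≡ 2 (mod 9) and t ≡ 2 (mod 6), then by the Chinese remainder theorem t ≡ 2 (mod 18). Since 2 ≡ 0 (mod 2) and 2 ∣ 18, we get t ≡ 0 (mod 2).

The forward direction fails; the converse holds.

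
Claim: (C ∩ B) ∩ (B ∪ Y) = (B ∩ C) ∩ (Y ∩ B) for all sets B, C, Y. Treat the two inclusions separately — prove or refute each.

The sets are not equal: only the reverse inclusion holds.

(⟹) This inclusion fails. Take B = {1}, C = {1}, Y = ∅; then 1 ∈ (C ∩ B) ∩ (B ∪ Y) but 1 ∉ (B ∩ C) ∩ (Y ∩ B).

(⟸) Let x ∈ (B ∩ C) ∩ (Y ∩ B). Then x ∈ B ∩ C ∩ Y, from which x ∈ (C ∩ B) ∩ (B ∪ Y).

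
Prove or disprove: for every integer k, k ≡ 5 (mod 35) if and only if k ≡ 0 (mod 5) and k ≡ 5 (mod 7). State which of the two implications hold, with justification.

(→) Suppose k ≡ 5 (mod 35); write k = 35j + 5. Since 5 ∣ 35, reducing mod 5 gives k ≡ 5 ≡ 0 (mod 5); since 7 ∣ 35, reducing mod 7 gives k ≡ 5 (mod 7).

(←) Conversely, if k ≡ 0 (mod 5) and k ≡ 5 (mod 7), then by the Chinese remainder theorem k ≡ 5 (mod 35). This is exactly k ≡ 5 (mod 35).

Both implications hold.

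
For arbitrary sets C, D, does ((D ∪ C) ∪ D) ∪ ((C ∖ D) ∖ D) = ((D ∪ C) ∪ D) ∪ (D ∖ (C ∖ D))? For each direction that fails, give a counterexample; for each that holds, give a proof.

(⊆) Let x ∈ ((D ∪ C) ∪ D) ∪ ((C ∖ D) ∖ D). Then either x ∈ C and x ∉ D; or x ∈ D and x ∉ C; or x ∈ C ∩ D. In each case x ∈ ((D ∪ C) ∪ D) ∪ (D ∖ (C ∖ D)), so ((D ∪ C) ∪ D) ∪ ((C ∖ D) ∖ D) ⊆ ((D ∪ C) ∪ D) ∪ (D ∖ (C ∖ D)).

(⊇) Let x ∈ ((D ∪ C) ∪ D) ∪ (D ∖ (C ∖ D)). Then either x ∈ C and x ∉ D; or x ∈ D and x ∉ C; or x ∈ C ∩ D. In each case x ∈ ((D ∪ C) ∪ D) ∪ ((C ∖ D) ∖ D), so ((D ∪ C) ∪ D) ∪ (D ∖ (C ∖ D)) ⊆ ((D ∪ C) ∪ D) ∪ ((C ∖ D) ∖ D).

Both inclusions hold; the sets are equal.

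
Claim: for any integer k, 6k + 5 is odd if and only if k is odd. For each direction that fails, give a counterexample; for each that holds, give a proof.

Converse. Suppose k is odd. Since 6 is even, 6k is even for every k, so 6k + 5 has the same parity as 5, which is odd. Hence 6k + 5 is odd.

Forward direction. This fails: take k = 2. Then 6k + 5 = 17, which is odd, yet k = 2 is even, not odd.

Not equivalent: only (⇐) holds.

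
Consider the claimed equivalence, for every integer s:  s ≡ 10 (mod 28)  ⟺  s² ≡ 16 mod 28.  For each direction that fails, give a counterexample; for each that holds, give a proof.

(⟹) Suppose s ≡ 10 (mod 28). Write s = 28j + 10. Then (28j + 10)² = 784j² + 560j + 100 = 28(28j² + 20j + 3) + 16, so s² ≡ 16 (mod 28).

(⟸) This fails: take s = 4. Then 4² = 16 ≡ 16 (mod 28), yet 4 ≡ 4 (mod 28), not 10.

Not equivalent: only (⇒) holds.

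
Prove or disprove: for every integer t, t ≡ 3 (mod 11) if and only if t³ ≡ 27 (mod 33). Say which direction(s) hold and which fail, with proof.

Only the reverse direction holds.

(⟸) The residues r modulo 33 with r³ ≡ 27 (mod 33) are exactly {3}, and each is ≡ 3 (mod 11).

(⟹) This fails: take t = 14. Then 14 ≡ 3 (mod 11), but 14³ = 2744 ≡ 5 (mod 33), not 27.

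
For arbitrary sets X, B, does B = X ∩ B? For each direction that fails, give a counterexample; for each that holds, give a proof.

(⟹) This inclusion fails. Take X = ∅, B = {1}; then 1 ∈ B but 1 ∉ X ∩ B.

(⟸) Let x ∈ X ∩ B. Then x ∈ X ∩ B, from which x ∈ B.

(⊆) fails; (⊇) holds.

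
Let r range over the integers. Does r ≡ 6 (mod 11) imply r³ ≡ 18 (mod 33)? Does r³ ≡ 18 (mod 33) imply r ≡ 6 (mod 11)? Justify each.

[⇒] This fails: take r = 17. Then 17 ≡ 6 (mod 11), but 17³ = 4913 ≡ 29 (mod 33), not 18.

[⇐] Conversely, the residues r modulo 33 with r³ ≡ 18 (mod 33) are exactly {6}, and each is ≡ 6 (mod 11).

The forward direction fails; the converse holds.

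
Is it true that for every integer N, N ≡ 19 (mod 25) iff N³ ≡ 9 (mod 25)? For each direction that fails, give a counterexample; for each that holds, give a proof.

(⟸) Suppose N³ ≡ 9 (mod 25). The only residue r in {0, …, 24} with r³ ≡ 9 (mod 25) is r = 19, so N ≡ 19 (mod 25).

(⟹) Suppose N ≡ 19 (mod 25). Write N = 25j + 19. Then (25j + 19)³ = 15625j³ + 35625j² + 27075j + 6859 = 25(625j³ + 1425j² + 1083j + 274) + 9, so N³ ≡ 9 (mod 25).

Both directions hold; the statement is true.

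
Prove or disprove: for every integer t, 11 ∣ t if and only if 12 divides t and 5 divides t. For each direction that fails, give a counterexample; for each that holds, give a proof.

Both directions fail.

Forward direction. This fails: take t = 11. Certainly 11 ∣ 11, but 12 ∤ 11.

Converse. This fails: take t = 60. Both 12 ∣ 60 and 5 ∣ 60, yet 60 is not a multiple of 11 (since 60 = 5·11 + 5), so 11 ∤ 60.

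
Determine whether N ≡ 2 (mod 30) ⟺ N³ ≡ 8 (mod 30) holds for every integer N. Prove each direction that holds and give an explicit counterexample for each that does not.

[⇒] Suppose N ≡ 2 (mod 30). Write N = 30j + 2. Then (30j + 2)³ = 27000j³ + 5400j² + 360j + 8 = 30(900j³ + 180j² + 12j) + 8, so N³ ≡ 8 (mod 30).

[⇐] Conversely, suppose N³ ≡ 8 (mod 30). The only residue r in {0, …, 29} with r³ ≡ 8 (mod 30) is r = 2, so N ≡ 2 (mod 30).

Equivalent; both directions hold.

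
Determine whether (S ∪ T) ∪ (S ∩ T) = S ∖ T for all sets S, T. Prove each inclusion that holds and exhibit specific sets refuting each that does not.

The sets are not equal: only the reverse inclusion holds.

(⟹) This inclusion fails. Take S = ∅, T = {1}; then 1 ∈ (S ∪ T) ∪ (S ∩ T) but 1 ∉ S ∖ T.

(⟸) Let x ∈ S ∖ T. Then x ∈ S and x ∉ T, from which x ∈ (S ∪ T) ∪ (S ∩ T).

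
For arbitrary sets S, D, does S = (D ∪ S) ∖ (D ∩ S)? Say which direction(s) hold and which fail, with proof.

(⟹) This inclusion fails. Take S = {1}, D = {1}; then 1 ∈ S but 1 ∉ (D ∪ S) ∖ (D ∩ S).

(⟸) This inclusion fails. Take S = ∅, D = {1}; then 1 ∈ (D ∪ S) ∖ (D ∩ S) but 1 ∉ S.

Both inclusions fail.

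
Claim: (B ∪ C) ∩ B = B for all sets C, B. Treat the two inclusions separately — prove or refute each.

(⟸) Let x ∈ B. Then either x ∈ B and x ∉ C; or x ∈ C ∩ B. In each case x ∈ (B ∪ C) ∩ B, so B ⊆ (B ∪ C) ∩ B.

(⟹) Let x ∈ (B ∪ C) ∩ B. Then either x ∈ B and x ∉ C; or x ∈ C ∩ B. In each case x ∈ B, so (B ∪ C) ∩ B ⊆ B.

Both inclusions hold.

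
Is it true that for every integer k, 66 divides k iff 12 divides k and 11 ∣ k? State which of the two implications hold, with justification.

Only the converse holds.

(→) This fails: take k = 66. Certainly 66 ∣ 66, but 12 ∤ 66.

(←) Suppose 12 ∣ k and 11 ∣ k. Any common multiple of 12 and 11 is a multiple of their lcm; here gcd(12, 11) = 1, so lcm(12, 11) = 12·11 = 132, so 132 ∣ k. Since 66 ∣ 132, it follows that 66 ∣ k.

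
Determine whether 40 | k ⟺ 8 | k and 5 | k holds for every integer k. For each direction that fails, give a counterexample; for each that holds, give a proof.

[⇐] Suppose 8 ∣ k and 5 ∣ k. Any common multiple of 8 and 5 is a multiple of their lcm; here gcd(8, 5) = 1, so lcm(8, 5) = 8·5 = 40, so 40 ∣ k.

[⇒] If 40 ∣ k, write k = 40q. Since 40 = 5·8, k = 8·(5q), so 8 ∣ k; and since 40 = 8·5, k = 5·(8q), so 5 ∣ k.

Both directions hold.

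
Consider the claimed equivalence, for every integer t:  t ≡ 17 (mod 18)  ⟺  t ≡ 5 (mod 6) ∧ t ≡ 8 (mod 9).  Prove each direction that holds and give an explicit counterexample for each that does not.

(⇒) Suppose t ≡ 17 (mod 18); write t = 18j + 17. Since 6 ∣ 18, reducing mod 6 gives t ≡ 17 ≡ 5 (mod 6); since 9 ∣ 18, reducing mod 9 gives t ≡ 17 ≡ 8 (mod 9).

(⇐) Conversely, if t ≡ 5 (mod 6) and t ≡ 8 (mod 9), then by the Chinese remainder theorem t ≡ 17 (mod 18). This is exactly t ≡ 17 (mod 18).

Both directions hold; the statement is true.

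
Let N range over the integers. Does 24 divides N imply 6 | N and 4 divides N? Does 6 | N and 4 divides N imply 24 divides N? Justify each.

Only the forward direction holds.

Forward direction. If 24 ∣ N, write N = 24q. Since 24 = 4·6, N = 6·(4q), so 6 ∣ N; and since 24 = 6·4, N = 4·(6q), so 4 ∣ N.

Converse. This fails: take N = 12. Both 6 ∣ 12 and 4 ∣ 12, yet 12 is not a multiple of 24 (since 12 = 0·24 + 12), so 24 ∤ 12.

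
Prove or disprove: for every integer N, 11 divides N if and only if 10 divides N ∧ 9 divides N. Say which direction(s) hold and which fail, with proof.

(⟹) This fails: take N = 11. Certainly 11 ∣ 11, but 10 ∤ 11.

(⟸) This fails: take N = 90. Both 10 ∣ 90 and 9 ∣ 90, yet 90 is not a multiple of 11 (since 90 = 8·11 + 2), so 11 ∤ 90.

Neither implication holds.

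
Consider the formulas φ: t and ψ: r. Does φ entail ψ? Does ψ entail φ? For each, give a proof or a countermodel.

(⟹) This fails. Under r = F, t = T, the left side is true but the right side is false.

(⟸) This fails. Under r = T, t = F, the left side is false but the right side is true.

Both directions fail.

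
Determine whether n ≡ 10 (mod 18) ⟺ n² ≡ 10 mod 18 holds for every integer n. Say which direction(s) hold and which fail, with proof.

Converse. This fails: take n = 8. Then 8² = 64 ≡ 10 (mod 18), yet 8 ≡ 8 (mod 18), not 10.

Forward direction. Suppose n ≡ 10 (mod 18). Write n = 18j + 10. Then (18j + 10)² = 324j² + 360j + 100 = 18(18j² + 20j + 5) + 10, so n² ≡ 10 (mod 18).

Only the forward implication holds.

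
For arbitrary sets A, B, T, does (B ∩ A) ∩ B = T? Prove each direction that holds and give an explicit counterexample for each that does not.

Both inclusions fail.

Forward inclusion. This inclusion fails. Take A = {1}, B = {1}, T = ∅; then 1 ∈ (B ∩ A) ∩ B but 1 ∉ T.

Reverse inclusion. This inclusion fails. Take A = ∅, B = ∅, T = {1}; then 1 ∈ T but 1 ∉ (B ∩ A) ∩ B.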